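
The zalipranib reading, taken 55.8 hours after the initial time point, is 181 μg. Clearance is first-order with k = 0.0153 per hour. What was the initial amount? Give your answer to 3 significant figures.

t½ = ln 2 / k = 0.69315 / 0.0153 ≈ 45.304 hours.
Number of half-lives elapsed: n = 55.8/45.304 ≈ 1.2317.
A₀ = A × 2^n = 181 × 2^1.2317 = 181 × 2.3484 ≈ 425.06 μg.

425 μg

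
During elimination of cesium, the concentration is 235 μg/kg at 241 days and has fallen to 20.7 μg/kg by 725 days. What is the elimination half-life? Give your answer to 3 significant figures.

Over Δt = 725 − 241 = 484 days, the level fell by a factor of 235/20.7 ≈ 11.353.
n = log₂(11.353) ≈ 3.505 half-lives, so t½ = 484/3.505 ≈ 138.09 days.

138 days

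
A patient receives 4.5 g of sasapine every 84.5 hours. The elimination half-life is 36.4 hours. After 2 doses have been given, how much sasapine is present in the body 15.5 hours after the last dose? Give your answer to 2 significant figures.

4.0 g

The 2 doses were given 100, 15.5 hours ago.
Total = 4.5·(1/2)^(100/36.4) + 4.5·(1/2)^(15.5/36.4)
      = 0.6702 + 3.3499 ≈ 4.0201 g.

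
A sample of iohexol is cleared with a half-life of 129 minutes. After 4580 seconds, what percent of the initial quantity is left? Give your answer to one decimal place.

4580 seconds = 76.3333 minutes.
n = 76.3333/129 ≈ 0.59173 half-lives.
Fraction remaining = (1/2)^0.59173 ≈ 0.66355, i.e. 66.355%.

66.4%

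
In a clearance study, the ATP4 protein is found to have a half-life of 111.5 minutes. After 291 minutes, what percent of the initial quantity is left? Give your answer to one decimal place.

n = 291/111.5 ≈ 2.6099 half-lives.
Fraction remaining = (1/2)^2.6099 ≈ 0.16381, i.e. 16.381%.

16.4%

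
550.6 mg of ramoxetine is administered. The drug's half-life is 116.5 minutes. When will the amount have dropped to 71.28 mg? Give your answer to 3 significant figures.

Fraction remaining = 71.28/550.6 ≈ 0.12946.
n = log₂(550.6/71.28) = ln(7.7245)/ln 2 ≈ 2.9494 half-lives.
t = n × t½ = 2.9494 × 116.5 ≈ 343.61 minutes.

344 minutes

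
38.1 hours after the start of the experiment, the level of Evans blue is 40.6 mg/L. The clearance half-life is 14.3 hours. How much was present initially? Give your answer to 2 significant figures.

Number of half-lives elapsed: n = 38.1/14.3 ≈ 2.6643.
A₀ = A × 2^n = 40.6 × 2^2.6643 = 40.6 × 6.3394 ≈ 257.38 mg/L.

260 mg/L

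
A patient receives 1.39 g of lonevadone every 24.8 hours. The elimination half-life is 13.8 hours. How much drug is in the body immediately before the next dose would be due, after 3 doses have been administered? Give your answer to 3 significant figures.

0.548 g

The 3 doses were given 74.4, 49.6, 24.8 hours ago.
Total = 1.39·(1/2)^(74.4/13.8) + 1.39·(1/2)^(49.6/13.8) + 1.39·(1/2)^(24.8/13.8)
      = 0.033118 + 0.11509 + 0.39998 ≈ 0.54819 g.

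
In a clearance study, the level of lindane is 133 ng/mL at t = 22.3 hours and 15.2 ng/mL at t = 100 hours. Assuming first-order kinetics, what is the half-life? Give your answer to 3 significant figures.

24.8 hours

Over Δt = 100 − 22.3 = 77.7 hours, the level fell by a factor of 133/15.2 ≈ 8.75.
n = log₂(8.75) ≈ 3.1293 half-lives, so t½ = 77.7/3.1293 ≈ 24.83 hours.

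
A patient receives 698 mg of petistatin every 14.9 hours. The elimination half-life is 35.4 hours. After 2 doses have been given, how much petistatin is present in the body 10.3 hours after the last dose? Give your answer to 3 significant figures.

997 mg

The 2 doses were given 25.2, 10.3 hours ago.
Total = 698·(1/2)^(25.2/35.4) + 698·(1/2)^(10.3/35.4)
      = 426.15 + 570.52 ≈ 996.67 mg.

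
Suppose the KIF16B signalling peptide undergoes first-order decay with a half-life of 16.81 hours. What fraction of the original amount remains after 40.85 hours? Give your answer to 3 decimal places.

0.186

n = 40.85/16.81 ≈ 2.4301 half-lives.
Fraction remaining = (1/2)^2.4301 ≈ 0.18555.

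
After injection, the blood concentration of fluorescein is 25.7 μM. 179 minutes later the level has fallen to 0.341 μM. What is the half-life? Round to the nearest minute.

29 minutes

A/A₀ = 0.341/25.7 ≈ 0.013268.
n = log₂(75.367) ≈ 6.2359 half-lives elapsed in 179 minutes.
t½ = 179/6.2359 ≈ 28.705 minutes.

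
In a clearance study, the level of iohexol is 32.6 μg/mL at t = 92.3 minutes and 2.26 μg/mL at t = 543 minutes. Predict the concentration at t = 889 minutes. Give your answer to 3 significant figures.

Over Δt = 543 − 92.3 = 450.7 minutes, the level fell by a factor of 32.6/2.26 ≈ 14.425.
n = log₂(14.425) ≈ 3.8505 half-lives, so t½ = 450.7/3.8505 ≈ 117.05 minutes.
From t = 543 to t = 889: 2.26 × (1/2)^((889−543)/117.05) ≈ 0.29125 μg/mL.

0.291 μg/mL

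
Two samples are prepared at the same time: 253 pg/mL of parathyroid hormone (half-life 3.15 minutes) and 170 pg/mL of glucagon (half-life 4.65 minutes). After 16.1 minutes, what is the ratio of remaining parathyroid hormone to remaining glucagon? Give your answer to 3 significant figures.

0.475

parathyroid hormone: 253 × (1/2)^(16.1/3.15) = 253 × (1/2)^5.1111 ≈ 7.3202 pg/mL.
glucagon: 170 × (1/2)^(16.1/4.65) = 170 × (1/2)^3.4624 ≈ 15.423 pg/mL.
Ratio ≈ 7.3202 / 15.423 ≈ 0.47462.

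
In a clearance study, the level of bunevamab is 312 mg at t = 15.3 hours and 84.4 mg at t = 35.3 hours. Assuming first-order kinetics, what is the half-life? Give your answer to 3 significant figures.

Over Δt = 35.3 − 15.3 = 20 hours, the level fell by a factor of 312/84.4 ≈ 3.6967.
n = log₂(3.6967) ≈ 1.8862 half-lives, so t½ = 20/1.8862 ≈ 10.603 hours.

10.6 hours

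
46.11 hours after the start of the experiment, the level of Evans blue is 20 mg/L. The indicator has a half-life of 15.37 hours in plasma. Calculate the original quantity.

160 mg/L

Number of half-lives elapsed: n = 46.11/15.37 ≈ 3.
A₀ = A × 2^n = 20 × 2^3 = 20 × 8 ≈ 160 mg/L.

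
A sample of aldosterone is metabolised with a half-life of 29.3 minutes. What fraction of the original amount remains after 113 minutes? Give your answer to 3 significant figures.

0.0690

n = 113/29.3 ≈ 3.8567 half-lives.
Fraction remaining = (1/2)^3.8567 ≈ 0.069029.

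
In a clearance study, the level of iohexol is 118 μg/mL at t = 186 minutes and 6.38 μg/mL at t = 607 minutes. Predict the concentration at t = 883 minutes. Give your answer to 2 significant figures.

Over Δt = 607 − 186 = 421 minutes, the level fell by a factor of 118/6.38 ≈ 18.495.
n = log₂(18.495) ≈ 4.2091 half-lives, so t½ = 421/4.2091 ≈ 100.02 minutes.
From t = 607 to t = 883: 6.38 × (1/2)^((883−607)/100.02) ≈ 0.94223 μg/mL.

0.94 μg/mL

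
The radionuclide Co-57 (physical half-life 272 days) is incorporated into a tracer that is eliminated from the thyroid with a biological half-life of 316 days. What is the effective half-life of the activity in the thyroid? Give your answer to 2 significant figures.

150 days

1/t_eff = 1/t_phys + 1/t_biol = 1/272 + 1/316 = 0.006841 per day.
t_eff = 272 × 316 / (272 + 316) ≈ 146.18 days.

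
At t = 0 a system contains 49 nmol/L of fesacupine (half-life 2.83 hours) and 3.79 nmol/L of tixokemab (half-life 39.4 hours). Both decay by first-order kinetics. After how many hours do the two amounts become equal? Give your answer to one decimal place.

11.3 hours

Set 49·(1/2)^(t/2.83) = 3.79·(1/2)^(t/39.4).
Taking log₂: log₂(49/3.79) = t·(1/2.83 − 1/39.4).
log₂(12.929) = 3.6925; 1/2.83 − 1/39.4 = 0.32798.
t = 3.6925 / 0.32798 ≈ 11.258 hours.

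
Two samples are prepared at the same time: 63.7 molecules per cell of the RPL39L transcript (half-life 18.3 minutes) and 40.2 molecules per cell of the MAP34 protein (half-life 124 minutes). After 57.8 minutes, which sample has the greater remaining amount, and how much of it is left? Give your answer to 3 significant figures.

RPL39L transcript: 63.7 × (1/2)^3.1585 ≈ 7.1342 molecules per cell.
MAP34 protein: 40.2 × (1/2)^0.46613 ≈ 29.101 molecules per cell.
MAP34 protein has more remaining, at ≈ 29.101 molecules per cell.

MAP34 protein, 29.1 molecules per cell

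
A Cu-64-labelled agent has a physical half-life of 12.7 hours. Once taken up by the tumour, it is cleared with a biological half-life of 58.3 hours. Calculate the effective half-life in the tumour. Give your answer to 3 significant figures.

10.4 hours

1/t_eff = 1/t_phys + 1/t_biol = 1/12.7 + 1/58.3 = 0.095893 per hour.
t_eff = 12.7 × 58.3 / (12.7 + 58.3) ≈ 10.428 hours.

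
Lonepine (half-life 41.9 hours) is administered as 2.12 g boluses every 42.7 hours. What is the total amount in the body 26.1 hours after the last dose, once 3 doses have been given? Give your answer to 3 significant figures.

The 3 doses were given 111.5, 68.8, 26.1 hours ago.
Total = 2.12·(1/2)^(111.5/41.9) + 2.12·(1/2)^(68.8/41.9) + 2.12·(1/2)^(26.1/41.9)
      = 0.33517 + 0.67927 + 1.3766 ≈ 2.3911 g.

2.39 g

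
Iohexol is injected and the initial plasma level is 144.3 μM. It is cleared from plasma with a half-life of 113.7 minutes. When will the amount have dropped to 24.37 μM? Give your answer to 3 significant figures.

292 minutes

Fraction remaining = 24.37/144.3 ≈ 0.16888.
n = log₂(144.3/24.37) = ln(5.9212)/ln 2 ≈ 2.5659 half-lives.
t = n × t½ = 2.5659 × 113.7 ≈ 291.74 minutes.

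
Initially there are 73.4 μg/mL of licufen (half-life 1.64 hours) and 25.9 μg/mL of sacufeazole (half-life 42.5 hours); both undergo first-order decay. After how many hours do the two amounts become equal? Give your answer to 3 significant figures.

Set 73.4·(1/2)^(t/1.64) = 25.9·(1/2)^(t/42.5).
Taking log₂: log₂(73.4/25.9) = t·(1/1.64 − 1/42.5).
log₂(2.834) = 1.5028; 1/1.64 − 1/42.5 = 0.58623.
t = 1.5028 / 0.58623 ≈ 2.5636 hours.

2.56 hours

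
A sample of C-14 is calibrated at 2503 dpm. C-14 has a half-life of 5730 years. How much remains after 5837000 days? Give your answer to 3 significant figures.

Convert the elapsed time: 5837000 days = 15991.8 years.
Number of half-lives: n = 15991.8/5730 ≈ 2.7909.
Remaining = 2503 × (1/2)^2.7909 = 2503 × 0.1445 ≈ 361.68 dpm.

362 dpm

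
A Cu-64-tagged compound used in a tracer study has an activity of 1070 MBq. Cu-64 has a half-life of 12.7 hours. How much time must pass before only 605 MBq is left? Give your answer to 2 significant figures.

10 hours

Fraction remaining = 605/1070 ≈ 0.56542.
n = log₂(1070/605) = ln(1.7686)/ln 2 ≈ 0.8226 half-lives.
t = n × t½ = 0.8226 × 12.7 ≈ 10.447 hours.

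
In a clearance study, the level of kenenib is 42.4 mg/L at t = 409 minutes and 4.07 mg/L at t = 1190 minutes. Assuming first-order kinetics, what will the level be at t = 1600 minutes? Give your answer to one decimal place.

Over Δt = 1190 − 409 = 781 minutes, the level fell by a factor of 42.4/4.07 ≈ 10.418.
n = log₂(10.418) ≈ 3.381 half-lives, so t½ = 781/3.381 ≈ 231 minutes.
From t = 1190 to t = 1600: 4.07 × (1/2)^((1600−1190)/231) ≈ 1.1893 mg/L.

1.2 mg/L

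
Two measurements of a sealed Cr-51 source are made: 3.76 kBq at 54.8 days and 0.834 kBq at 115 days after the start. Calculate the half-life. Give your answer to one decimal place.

Over Δt = 115 − 54.8 = 60.2 days, the level fell by a factor of 3.76/0.834 ≈ 4.5084.
n = log₂(4.5084) ≈ 2.1726 half-lives, so t½ = 60.2/2.1726 ≈ 27.709 days.

27.7 days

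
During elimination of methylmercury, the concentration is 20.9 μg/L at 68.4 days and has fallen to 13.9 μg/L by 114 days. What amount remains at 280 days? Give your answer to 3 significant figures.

Over Δt = 114 − 68.4 = 45.6 days, the level fell by a factor of 20.9/13.9 ≈ 1.5036.
n = log₂(1.5036) ≈ 0.58842 half-lives, so t½ = 45.6/0.58842 ≈ 77.496 days.
From t = 114 to t = 280: 13.9 × (1/2)^((280−114)/77.496) ≈ 3.1492 μg/L.

3.15 μg/L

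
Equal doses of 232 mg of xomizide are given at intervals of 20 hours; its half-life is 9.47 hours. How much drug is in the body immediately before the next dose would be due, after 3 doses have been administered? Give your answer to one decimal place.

69.0 mg

The 3 doses were given 60, 40, 20 hours ago.
Total = 232·(1/2)^(60/9.47) + 232·(1/2)^(40/9.47) + 232·(1/2)^(20/9.47)
      = 2.8723 + 12.416 + 53.67 ≈ 68.958 mg.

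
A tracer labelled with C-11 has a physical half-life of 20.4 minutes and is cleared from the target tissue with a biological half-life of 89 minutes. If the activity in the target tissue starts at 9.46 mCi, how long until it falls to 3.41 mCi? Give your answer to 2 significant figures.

24 minutes

1/t_eff = 1/t_phys + 1/t_biol = 1/20.4 + 1/89 = 0.060256 per minute.
t_eff = 20.4 × 89 / (20.4 + 89) ≈ 16.596 minutes.
n = log₂(9.46/3.41) ≈ 1.4721; t = 1.4721 × 16.596 ≈ 24.43 minutes.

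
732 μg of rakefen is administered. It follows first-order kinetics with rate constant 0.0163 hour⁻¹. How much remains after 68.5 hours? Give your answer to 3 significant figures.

t½ = ln 2 / λ = 0.69315 / 0.0163 ≈ 42.524 hours.
Number of half-lives: n = 68.5/42.524 ≈ 1.6108.
Remaining = 732 × (1/2)^1.6108 = 732 × 0.32741 ≈ 239.66 μg.

240 μg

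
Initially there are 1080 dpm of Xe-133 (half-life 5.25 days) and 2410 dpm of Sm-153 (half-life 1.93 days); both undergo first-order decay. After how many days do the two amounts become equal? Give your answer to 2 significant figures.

3.5 days

Set 1080·(1/2)^(t/5.25) = 2410·(1/2)^(t/1.93).
Taking log₂: log₂(1080/2410) = t·(1/5.25 − 1/1.93).
log₂(0.44813) = -1.158; 1/5.25 − 1/1.93 = -0.32766.
t = -1.158 / -0.32766 ≈ 3.5342 days.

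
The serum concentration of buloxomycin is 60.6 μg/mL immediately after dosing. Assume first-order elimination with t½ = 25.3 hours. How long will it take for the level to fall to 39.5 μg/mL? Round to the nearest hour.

16 hours

Fraction remaining = 39.5/60.6 ≈ 0.65182.
n = log₂(60.6/39.5) = ln(1.5342)/ln 2 ≈ 0.61747 half-lives.
t = n × t½ = 0.61747 × 25.3 ≈ 15.622 hours.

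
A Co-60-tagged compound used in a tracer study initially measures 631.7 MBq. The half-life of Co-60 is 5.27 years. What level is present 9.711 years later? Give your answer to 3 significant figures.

Number of half-lives: n = 9.711/5.27 ≈ 1.8427.
Remaining = 631.7 × (1/2)^1.8427 = 631.7 × 0.2788 ≈ 176.12 MBq.

176 MBq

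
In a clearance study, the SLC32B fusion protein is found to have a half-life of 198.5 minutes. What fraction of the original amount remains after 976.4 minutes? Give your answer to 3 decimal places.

0.033

n = 976.4/198.5 ≈ 4.9189 half-lives.
Fraction remaining = (1/2)^4.9189 ≈ 0.033057.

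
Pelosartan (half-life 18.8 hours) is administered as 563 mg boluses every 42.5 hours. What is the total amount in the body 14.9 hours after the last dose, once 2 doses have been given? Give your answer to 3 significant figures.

The 2 doses were given 57.4, 14.9 hours ago.
Total = 563·(1/2)^(57.4/18.8) + 563·(1/2)^(14.9/18.8)
      = 67.828 + 325.03 ≈ 392.86 mg.

393 mg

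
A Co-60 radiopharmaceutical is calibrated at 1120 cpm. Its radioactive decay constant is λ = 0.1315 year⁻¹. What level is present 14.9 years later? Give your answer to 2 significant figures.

160 cpm

t½ = ln 2 / λ = 0.69315 / 0.1315 ≈ 5.2711 years.
Number of half-lives: n = 14.9/5.2711 ≈ 2.8267.
Remaining = 1120 × (1/2)^2.8267 = 1120 × 0.14095 ≈ 157.86 cpm.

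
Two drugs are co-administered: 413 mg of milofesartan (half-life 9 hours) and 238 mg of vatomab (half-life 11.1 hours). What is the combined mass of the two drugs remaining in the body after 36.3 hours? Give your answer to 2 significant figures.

milofesartan: 413 × (1/2)^(36.3/9) = 413 × (1/2)^4.0333 ≈ 25.223 mg.
vatomab: 238 × (1/2)^(36.3/11.1) = 238 × (1/2)^3.2703 ≈ 24.668 mg.
Total = 25.223 + 24.668 ≈ 49.891 mg.

50 mg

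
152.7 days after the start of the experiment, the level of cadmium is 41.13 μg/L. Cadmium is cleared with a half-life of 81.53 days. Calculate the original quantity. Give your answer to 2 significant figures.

150 μg/L

Number of half-lives elapsed: n = 152.7/81.53 ≈ 1.8729.
A₀ = A × 2^n = 41.13 × 2^1.8729 = 41.13 × 3.6628 ≈ 150.65 μg/L.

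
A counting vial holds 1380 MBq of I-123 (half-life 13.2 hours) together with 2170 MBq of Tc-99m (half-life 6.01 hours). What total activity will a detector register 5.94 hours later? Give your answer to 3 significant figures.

I-123: 1380 × (1/2)^(5.94/13.2) = 1380 × (1/2)^0.45 ≈ 1010.2 MBq.
Tc-99m: 2170 × (1/2)^(5.94/6.01) = 2170 × (1/2)^0.98835 ≈ 1093.8 MBq.
Total = 1010.2 + 1093.8 ≈ 2104 MBq.

2100 MBq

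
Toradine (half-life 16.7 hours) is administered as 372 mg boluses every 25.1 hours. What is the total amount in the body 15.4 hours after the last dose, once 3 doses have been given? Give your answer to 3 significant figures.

The 3 doses were given 65.6, 40.5, 15.4 hours ago.
Total = 372·(1/2)^(65.6/16.7) + 372·(1/2)^(40.5/16.7) + 372·(1/2)^(15.4/16.7)
      = 24.437 + 69.263 + 196.31 ≈ 290.01 mg.

290 mg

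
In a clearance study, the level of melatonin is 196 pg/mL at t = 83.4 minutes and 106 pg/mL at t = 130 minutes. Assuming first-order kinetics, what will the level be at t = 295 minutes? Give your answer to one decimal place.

12.0 pg/mL

Over Δt = 130 − 83.4 = 46.6 minutes, the level fell by a factor of 196/106 ≈ 1.8491.
n = log₂(1.8491) ≈ 0.88679 half-lives, so t½ = 46.6/0.88679 ≈ 52.549 minutes.
From t = 130 to t = 295: 106 × (1/2)^((295−130)/52.549) ≈ 12.025 pg/mL.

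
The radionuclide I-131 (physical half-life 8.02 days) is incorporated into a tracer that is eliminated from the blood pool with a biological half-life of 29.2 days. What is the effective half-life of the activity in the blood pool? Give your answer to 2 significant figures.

6.3 days

1/t_eff = 1/t_phys + 1/t_biol = 1/8.02 + 1/29.2 = 0.15893 per day.
t_eff = 8.02 × 29.2 / (8.02 + 29.2) ≈ 6.2919 days.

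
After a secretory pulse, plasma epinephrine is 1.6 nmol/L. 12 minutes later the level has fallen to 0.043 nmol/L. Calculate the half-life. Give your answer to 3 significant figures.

2.30 minutes

A/A₀ = 0.043/1.6 ≈ 0.026875.
n = log₂(37.209) ≈ 5.2176 half-lives elapsed in 12 minutes.
t½ = 12/5.2176 ≈ 2.2999 minutes.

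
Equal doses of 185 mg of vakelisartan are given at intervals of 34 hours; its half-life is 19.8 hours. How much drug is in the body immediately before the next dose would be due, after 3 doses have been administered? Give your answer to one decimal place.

The 3 doses were given 102, 68, 34 hours ago.
Total = 185·(1/2)^(102/19.8) + 185·(1/2)^(68/19.8) + 185·(1/2)^(34/19.8)
      = 5.2049 + 17.113 + 56.267 ≈ 78.585 mg.

78.6 mg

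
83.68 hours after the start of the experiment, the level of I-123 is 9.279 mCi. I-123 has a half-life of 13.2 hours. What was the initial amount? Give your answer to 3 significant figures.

Number of half-lives elapsed: n = 83.68/13.2 ≈ 6.3394.
A₀ = A × 2^n = 9.279 × 2^6.3394 = 9.279 × 80.974 ≈ 751.36 mCi.

751 mCi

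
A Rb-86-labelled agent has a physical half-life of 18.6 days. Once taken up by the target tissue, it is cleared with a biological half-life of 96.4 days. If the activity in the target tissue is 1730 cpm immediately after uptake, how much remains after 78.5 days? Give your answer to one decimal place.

1/t_eff = 1/t_phys + 1/t_biol = 1/18.6 + 1/96.4 = 0.064137 per day.
t_eff = 18.6 × 96.4 / (18.6 + 96.4) ≈ 15.592 days.
Remaining = 1730 × (1/2)^(78.5/15.592) = 1730 × (1/2)^5.0347 ≈ 52.776 cpm.

52.8 cpm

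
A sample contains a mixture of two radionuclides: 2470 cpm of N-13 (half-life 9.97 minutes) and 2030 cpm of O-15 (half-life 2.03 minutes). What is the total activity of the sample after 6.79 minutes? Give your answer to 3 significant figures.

N-13: 2470 × (1/2)^(6.79/9.97) = 2470 × (1/2)^0.68104 ≈ 1540.6 cpm.
O-15: 2030 × (1/2)^(6.79/2.03) = 2030 × (1/2)^3.3448 ≈ 199.8 cpm.
Total = 1540.6 + 199.8 ≈ 1740.4 cpm.

1740 cpm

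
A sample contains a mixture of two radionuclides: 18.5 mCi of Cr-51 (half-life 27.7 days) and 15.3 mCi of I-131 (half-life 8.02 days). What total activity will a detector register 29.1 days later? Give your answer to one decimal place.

10.2 mCi

Cr-51: 18.5 × (1/2)^(29.1/27.7) = 18.5 × (1/2)^1.0505 ≈ 8.9316 mCi.
I-131: 15.3 × (1/2)^(29.1/8.02) = 15.3 × (1/2)^3.6284 ≈ 1.2372 mCi.
Total = 8.9316 + 1.2372 ≈ 10.169 mCi.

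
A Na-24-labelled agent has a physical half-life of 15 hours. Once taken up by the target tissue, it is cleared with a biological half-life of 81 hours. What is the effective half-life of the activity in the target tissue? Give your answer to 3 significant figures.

12.7 hours

1/t_eff = 1/t_phys + 1/t_biol = 1/15 + 1/81 = 0.079012 per hour.
t_eff = 15 × 81 / (15 + 81) ≈ 12.656 hours.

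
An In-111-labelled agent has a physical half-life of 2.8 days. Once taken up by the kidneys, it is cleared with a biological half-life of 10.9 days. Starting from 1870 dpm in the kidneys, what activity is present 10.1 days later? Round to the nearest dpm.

1/t_eff = 1/t_phys + 1/t_biol = 1/2.8 + 1/10.9 = 0.44889 per day.
t_eff = 2.8 × 10.9 / (2.8 + 10.9) ≈ 2.2277 days.
Remaining = 1870 × (1/2)^(10.1/2.2277) = 1870 × (1/2)^4.5337 ≈ 80.732 dpm.

81 dpm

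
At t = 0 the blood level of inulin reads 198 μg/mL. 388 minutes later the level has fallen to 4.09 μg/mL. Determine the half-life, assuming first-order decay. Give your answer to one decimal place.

A/A₀ = 4.09/198 ≈ 0.020657.
n = log₂(48.411) ≈ 5.5973 half-lives elapsed in 388 minutes.
t½ = 388/5.5973 ≈ 69.32 minutes.

69.3 minutes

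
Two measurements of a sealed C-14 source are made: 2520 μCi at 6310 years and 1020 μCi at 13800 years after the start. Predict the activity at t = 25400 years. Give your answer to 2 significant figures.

Over Δt = 13800 − 6310 = 7490 years, the level fell by a factor of 2520/1020 ≈ 2.4706.
n = log₂(2.4706) ≈ 1.3049 half-lives, so t½ = 7490/1.3049 ≈ 5740.1 years.
From t = 13800 to t = 25400: 1020 × (1/2)^((25400−13800)/5740.1) ≈ 251.34 μCi.

250 μCi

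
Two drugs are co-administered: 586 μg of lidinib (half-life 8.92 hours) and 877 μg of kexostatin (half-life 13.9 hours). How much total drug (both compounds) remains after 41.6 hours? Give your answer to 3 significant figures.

lidinib: 586 × (1/2)^(41.6/8.92) = 586 × (1/2)^4.6637 ≈ 23.12 μg.
kexostatin: 877 × (1/2)^(41.6/13.9) = 877 × (1/2)^2.9928 ≈ 110.17 μg.
Total = 23.12 + 110.17 ≈ 133.29 μg.

133 μg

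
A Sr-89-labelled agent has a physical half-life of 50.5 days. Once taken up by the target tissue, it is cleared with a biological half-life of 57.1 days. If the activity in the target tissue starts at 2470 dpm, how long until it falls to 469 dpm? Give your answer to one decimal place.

64.2 days

1/t_eff = 1/t_phys + 1/t_biol = 1/50.5 + 1/57.1 = 0.037315 per day.
t_eff = 50.5 × 57.1 / (50.5 + 57.1) ≈ 26.799 days.
n = log₂(2470/469) ≈ 2.3969; t = 2.3969 × 26.799 ≈ 64.233 days.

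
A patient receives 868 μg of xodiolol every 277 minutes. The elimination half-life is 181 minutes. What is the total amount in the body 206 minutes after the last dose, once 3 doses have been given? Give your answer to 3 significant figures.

The 3 doses were given 760, 483, 206 minutes ago.
Total = 868·(1/2)^(760/181) + 868·(1/2)^(483/181) + 868·(1/2)^(206/181)
      = 47.264 + 136.53 + 394.38 ≈ 578.17 μg.

578 μg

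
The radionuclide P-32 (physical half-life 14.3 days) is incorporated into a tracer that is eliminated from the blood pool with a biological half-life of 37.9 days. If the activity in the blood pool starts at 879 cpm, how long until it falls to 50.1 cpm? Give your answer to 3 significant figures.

1/t_eff = 1/t_phys + 1/t_biol = 1/14.3 + 1/37.9 = 0.096315 per day.
t_eff = 14.3 × 37.9 / (14.3 + 37.9) ≈ 10.383 days.
n = log₂(879/50.1) ≈ 4.133; t = 4.133 × 10.383 ≈ 42.911 days.

42.9 days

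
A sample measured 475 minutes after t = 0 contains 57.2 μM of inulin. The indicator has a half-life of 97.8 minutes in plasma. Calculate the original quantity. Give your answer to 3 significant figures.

1660 μM

Number of half-lives elapsed: n = 475/97.8 ≈ 4.8569.
A₀ = A × 2^n = 57.2 × 2^4.8569 = 57.2 × 28.977 ≈ 1657.5 μM.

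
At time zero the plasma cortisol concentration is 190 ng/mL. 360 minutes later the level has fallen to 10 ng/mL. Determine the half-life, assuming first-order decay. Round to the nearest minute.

A/A₀ = 10/190 ≈ 0.052632.
n = log₂(19) ≈ 4.2479 half-lives elapsed in 360 minutes.
t½ = 360/4.2479 ≈ 84.747 minutes.

85 minutes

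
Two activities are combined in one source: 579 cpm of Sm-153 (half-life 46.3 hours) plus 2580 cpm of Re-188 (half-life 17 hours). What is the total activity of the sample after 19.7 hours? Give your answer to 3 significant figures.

Sm-153: 579 × (1/2)^(19.7/46.3) = 579 × (1/2)^0.42549 ≈ 431.12 cpm.
Re-188: 2580 × (1/2)^(19.7/17) = 2580 × (1/2)^1.1588 ≈ 1155.5 cpm.
Total = 431.12 + 1155.5 ≈ 1586.6 cpm.

1590 cpm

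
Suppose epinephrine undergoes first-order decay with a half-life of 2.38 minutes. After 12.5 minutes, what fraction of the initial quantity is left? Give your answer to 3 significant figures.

0.0262

n = 12.5/2.38 ≈ 5.2521 half-lives.
Fraction remaining = (1/2)^5.2521 ≈ 0.02624.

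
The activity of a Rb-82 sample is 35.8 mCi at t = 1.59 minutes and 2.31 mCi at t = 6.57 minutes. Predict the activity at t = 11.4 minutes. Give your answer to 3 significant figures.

0.162 mCi

Over Δt = 6.57 − 1.59 = 4.98 minutes, the level fell by a factor of 35.8/2.31 ≈ 15.498.
n = log₂(15.498) ≈ 3.954 half-lives, so t½ = 4.98/3.954 ≈ 1.2595 minutes.
From t = 6.57 to t = 11.4: 2.31 × (1/2)^((11.4−6.57)/1.2595) ≈ 0.16188 mCi.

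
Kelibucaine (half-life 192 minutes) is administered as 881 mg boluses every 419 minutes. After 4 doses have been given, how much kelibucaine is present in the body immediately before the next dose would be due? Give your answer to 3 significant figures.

The 4 doses were given 1676, 1257, 838, 419 minutes ago.
Total = 881·(1/2)^(1676/192) + 881·(1/2)^(1257/192) + 881·(1/2)^(838/192) + 881·(1/2)^(419/192)
      = 2.076 + 9.4226 + 42.767 + 194.11 ≈ 248.37 mg.

248 mg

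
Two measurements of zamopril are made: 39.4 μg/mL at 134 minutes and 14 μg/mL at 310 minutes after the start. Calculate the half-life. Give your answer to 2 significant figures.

120 minutes

Over Δt = 310 − 134 = 176 minutes, the level fell by a factor of 39.4/14 ≈ 2.8143.
n = log₂(2.8143) ≈ 1.4928 half-lives, so t½ = 176/1.4928 ≈ 117.9 minutes.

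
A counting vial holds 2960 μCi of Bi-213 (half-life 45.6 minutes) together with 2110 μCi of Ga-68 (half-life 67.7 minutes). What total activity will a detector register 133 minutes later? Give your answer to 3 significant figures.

Bi-213: 2960 × (1/2)^(133/45.6) = 2960 × (1/2)^2.9167 ≈ 392 μCi.
Ga-68: 2110 × (1/2)^(133/67.7) = 2110 × (1/2)^1.9645 ≈ 540.62 μCi.
Total = 392 + 540.62 ≈ 932.62 μCi.

933 μCi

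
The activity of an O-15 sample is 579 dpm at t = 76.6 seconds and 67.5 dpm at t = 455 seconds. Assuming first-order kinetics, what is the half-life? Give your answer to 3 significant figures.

Over Δt = 455 − 76.6 = 378.4 seconds, the level fell by a factor of 579/67.5 ≈ 8.5778.
n = log₂(8.5778) ≈ 3.1006 half-lives, so t½ = 378.4/3.1006 ≈ 122.04 seconds.

122 seconds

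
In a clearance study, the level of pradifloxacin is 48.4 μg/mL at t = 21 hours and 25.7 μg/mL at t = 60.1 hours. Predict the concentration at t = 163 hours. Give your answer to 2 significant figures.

Over Δt = 60.1 − 21 = 39.1 hours, the level fell by a factor of 48.4/25.7 ≈ 1.8833.
n = log₂(1.8833) ≈ 0.91324 half-lives, so t½ = 39.1/0.91324 ≈ 42.815 hours.
From t = 60.1 to t = 163: 25.7 × (1/2)^((163−60.1)/42.815) ≈ 4.8578 μg/mL.

4.9 μg/mL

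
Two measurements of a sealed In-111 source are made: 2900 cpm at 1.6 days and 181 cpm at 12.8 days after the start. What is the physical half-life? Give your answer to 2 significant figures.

Over Δt = 12.8 − 1.6 = 11.2 days, the level fell by a factor of 2900/181 ≈ 16.022.
n = log₂(16.022) ≈ 4.002 half-lives, so t½ = 11.2/4.002 ≈ 2.7986 days.

2.8 days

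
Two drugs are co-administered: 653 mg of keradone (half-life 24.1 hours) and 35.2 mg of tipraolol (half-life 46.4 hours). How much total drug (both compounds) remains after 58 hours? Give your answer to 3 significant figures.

keradone: 653 × (1/2)^(58/24.1) = 653 × (1/2)^2.4066 ≈ 123.15 mg.
tipraolol: 35.2 × (1/2)^(58/46.4) = 35.2 × (1/2)^1.25 ≈ 14.8 mg.
Total = 123.15 + 14.8 ≈ 137.95 mg.

138 mg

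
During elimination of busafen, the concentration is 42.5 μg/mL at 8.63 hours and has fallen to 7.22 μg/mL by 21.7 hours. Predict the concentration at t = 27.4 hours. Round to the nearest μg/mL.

3 μg/mL

Over Δt = 21.7 − 8.63 = 13.07 hours, the level fell by a factor of 42.5/7.22 ≈ 5.8864.
n = log₂(5.8864) ≈ 2.5574 half-lives, so t½ = 13.07/2.5574 ≈ 5.1107 hours.
From t = 21.7 to t = 27.4: 7.22 × (1/2)^((27.4−21.7)/5.1107) ≈ 3.3327 μg/mL.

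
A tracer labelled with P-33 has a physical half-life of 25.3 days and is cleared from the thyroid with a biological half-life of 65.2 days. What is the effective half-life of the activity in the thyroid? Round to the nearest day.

1/t_eff = 1/t_phys + 1/t_biol = 1/25.3 + 1/65.2 = 0.054863 per day.
t_eff = 25.3 × 65.2 / (25.3 + 65.2) ≈ 18.227 days.

18 days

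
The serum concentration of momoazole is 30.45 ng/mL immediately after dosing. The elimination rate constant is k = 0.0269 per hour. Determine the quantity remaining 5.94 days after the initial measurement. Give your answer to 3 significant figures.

0.658 ng/mL

t½ = ln 2 / k = 0.69315 / 0.0269 ≈ 25.768 hours.
Convert the elapsed time: 5.94 days = 142.56 hours.
Number of half-lives: n = 142.56/25.768 ≈ 5.5325.
Remaining = 30.45 × (1/2)^5.5325 = 30.45 × 0.021604 ≈ 0.65785 ng/mL.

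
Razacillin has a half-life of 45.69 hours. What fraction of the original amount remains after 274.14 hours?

n = 274.14/45.69 ≈ 6 half-lives.
Fraction remaining = (1/2)^6 ≈ 0.015625.

0.015625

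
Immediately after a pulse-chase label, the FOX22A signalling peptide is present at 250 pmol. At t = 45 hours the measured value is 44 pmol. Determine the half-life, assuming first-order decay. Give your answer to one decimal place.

A/A₀ = 44/250 ≈ 0.176.
n = log₂(5.6818) ≈ 2.5064 half-lives elapsed in 45 hours.
t½ = 45/2.5064 ≈ 17.954 hours.

18.0 hours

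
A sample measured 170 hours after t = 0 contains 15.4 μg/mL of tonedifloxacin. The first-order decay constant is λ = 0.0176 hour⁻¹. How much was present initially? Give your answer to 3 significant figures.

307 μg/mL

t½ = ln 2 / λ = 0.69315 / 0.0176 ≈ 39.383 hours.
Number of half-lives elapsed: n = 170/39.383 ≈ 4.3165.
A₀ = A × 2^n = 15.4 × 2^4.3165 = 15.4 × 19.925 ≈ 306.85 μg/mL.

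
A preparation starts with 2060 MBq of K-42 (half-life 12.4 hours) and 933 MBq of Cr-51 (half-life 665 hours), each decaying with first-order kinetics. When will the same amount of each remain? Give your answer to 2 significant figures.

14 hours

Set 2060·(1/2)^(t/12.4) = 933·(1/2)^(t/665).
Taking log₂: log₂(2060/933) = t·(1/12.4 − 1/665).
log₂(2.2079) = 1.1427; 1/12.4 − 1/665 = 0.079141.
t = 1.1427 / 0.079141 ≈ 14.439 hours.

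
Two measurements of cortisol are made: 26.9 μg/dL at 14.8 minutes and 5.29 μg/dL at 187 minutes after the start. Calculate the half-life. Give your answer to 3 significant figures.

Over Δt = 187 − 14.8 = 172.2 minutes, the level fell by a factor of 26.9/5.29 ≈ 5.0851.
n = log₂(5.0851) ≈ 2.3463 half-lives, so t½ = 172.2/2.3463 ≈ 73.393 minutes.

73.4 minutes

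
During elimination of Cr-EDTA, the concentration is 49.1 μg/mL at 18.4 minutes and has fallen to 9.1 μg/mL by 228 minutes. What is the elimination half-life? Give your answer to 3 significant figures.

Over Δt = 228 − 18.4 = 209.6 minutes, the level fell by a factor of 49.1/9.1 ≈ 5.3956.
n = log₂(5.3956) ≈ 2.4318 half-lives, so t½ = 209.6/2.4318 ≈ 86.192 minutes.

86.2 minutes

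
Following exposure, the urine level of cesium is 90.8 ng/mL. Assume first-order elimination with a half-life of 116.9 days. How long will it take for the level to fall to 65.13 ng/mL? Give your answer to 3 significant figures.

56.0 days

Fraction remaining = 65.13/90.8 ≈ 0.71729.
n = log₂(90.8/65.13) = ln(1.3941)/ln 2 ≈ 0.47937 half-lives.
t = n × t½ = 0.47937 × 116.9 ≈ 56.038 days.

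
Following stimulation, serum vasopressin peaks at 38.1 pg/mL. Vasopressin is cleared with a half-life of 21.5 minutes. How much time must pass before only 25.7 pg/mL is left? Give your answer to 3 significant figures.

Fraction remaining = 25.7/38.1 ≈ 0.67454.
n = log₂(38.1/25.7) = ln(1.4825)/ln 2 ≈ 0.56802 half-lives.
t = n × t½ = 0.56802 × 21.5 ≈ 12.212 minutes.

12.2 minutes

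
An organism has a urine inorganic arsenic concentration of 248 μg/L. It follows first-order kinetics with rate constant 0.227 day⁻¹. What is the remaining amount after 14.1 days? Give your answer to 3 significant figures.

t½ = ln 2 / k = 0.69315 / 0.227 ≈ 3.0535 days.
Number of half-lives: n = 14.1/3.0535 ≈ 4.6176.
Remaining = 248 × (1/2)^4.6176 = 248 × 0.040734 ≈ 10.102 μg/L.

10.1 μg/L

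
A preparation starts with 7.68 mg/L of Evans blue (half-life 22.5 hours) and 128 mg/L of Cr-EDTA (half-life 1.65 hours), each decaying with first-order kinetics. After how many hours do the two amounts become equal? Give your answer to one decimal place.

Set 7.68·(1/2)^(t/22.5) = 128·(1/2)^(t/1.65).
Taking log₂: log₂(7.68/128) = t·(1/22.5 − 1/1.65).
log₂(0.06) = -4.0589; 1/22.5 − 1/1.65 = -0.56162.
t = -4.0589 / -0.56162 ≈ 7.2272 hours.

7.2 hours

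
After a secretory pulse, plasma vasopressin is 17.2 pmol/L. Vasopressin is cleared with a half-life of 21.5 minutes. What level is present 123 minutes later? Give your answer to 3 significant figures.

Number of half-lives: n = 123/21.5 ≈ 5.7209.
Remaining = 17.2 × (1/2)^5.7209 = 17.2 × 0.01896 ≈ 0.3261 pmol/L.

0.326 pmol/L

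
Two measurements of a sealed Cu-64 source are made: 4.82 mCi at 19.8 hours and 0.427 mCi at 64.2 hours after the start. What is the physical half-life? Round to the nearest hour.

13 hours

Over Δt = 64.2 − 19.8 = 44.4 hours, the level fell by a factor of 4.82/0.427 ≈ 11.288.
n = log₂(11.288) ≈ 3.4967 half-lives, so t½ = 44.4/3.4967 ≈ 12.698 hours.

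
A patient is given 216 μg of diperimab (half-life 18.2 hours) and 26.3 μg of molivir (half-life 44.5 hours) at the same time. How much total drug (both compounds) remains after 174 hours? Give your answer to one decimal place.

diperimab: 216 × (1/2)^(174/18.2) = 216 × (1/2)^9.5604 ≈ 0.28607 μg.
molivir: 26.3 × (1/2)^(174/44.5) = 26.3 × (1/2)^3.9101 ≈ 1.7494 μg.
Total = 0.28607 + 1.7494 ≈ 2.0355 μg.

2.0 μg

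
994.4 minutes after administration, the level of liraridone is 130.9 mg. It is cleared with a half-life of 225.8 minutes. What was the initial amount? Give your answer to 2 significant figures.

2800 mg

Number of half-lives elapsed: n = 994.4/225.8 ≈ 4.4039.
A₀ = A × 2^n = 130.9 × 2^4.4039 = 130.9 × 21.169 ≈ 2771.1 mg.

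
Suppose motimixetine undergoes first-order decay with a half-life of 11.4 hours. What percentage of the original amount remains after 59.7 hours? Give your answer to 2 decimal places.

n = 59.7/11.4 ≈ 5.2368 half-lives.
Fraction remaining = (1/2)^5.2368 ≈ 0.026519, i.e. 2.6519%.

2.65%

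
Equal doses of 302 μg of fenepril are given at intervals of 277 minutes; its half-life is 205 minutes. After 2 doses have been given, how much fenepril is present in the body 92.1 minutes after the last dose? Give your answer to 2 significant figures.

The 2 doses were given 369.1, 92.1 minutes ago.
Total = 302·(1/2)^(369.1/205) + 302·(1/2)^(92.1/205)
      = 86.697 + 221.19 ≈ 307.89 μg.

310 μg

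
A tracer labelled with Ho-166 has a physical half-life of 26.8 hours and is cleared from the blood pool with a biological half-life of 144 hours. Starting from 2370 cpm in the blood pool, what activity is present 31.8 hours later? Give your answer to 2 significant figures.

1/t_eff = 1/t_phys + 1/t_biol = 1/26.8 + 1/144 = 0.044258 per hour.
t_eff = 26.8 × 144 / (26.8 + 144) ≈ 22.595 hours.
Remaining = 2370 × (1/2)^(31.8/22.595) = 2370 × (1/2)^1.4074 ≈ 893.47 cpm.

890 cpm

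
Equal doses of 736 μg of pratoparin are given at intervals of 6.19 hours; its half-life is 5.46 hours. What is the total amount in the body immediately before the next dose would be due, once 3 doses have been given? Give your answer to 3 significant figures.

The 3 doses were given 18.57, 12.38, 6.19 hours ago.
Total = 736·(1/2)^(18.57/5.46) + 736·(1/2)^(12.38/5.46) + 736·(1/2)^(6.19/5.46)
      = 69.67 + 152.87 + 335.43 ≈ 557.97 μg.

558 μg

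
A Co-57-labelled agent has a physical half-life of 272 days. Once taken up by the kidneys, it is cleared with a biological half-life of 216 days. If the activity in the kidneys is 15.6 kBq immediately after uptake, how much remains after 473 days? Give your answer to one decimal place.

1.0 kBq

1/t_eff = 1/t_phys + 1/t_biol = 1/272 + 1/216 = 0.0083061 per day.
t_eff = 272 × 216 / (272 + 216) ≈ 120.39 days.
Remaining = 15.6 × (1/2)^(473/120.39) = 15.6 × (1/2)^3.9288 ≈ 1.0243 kBq.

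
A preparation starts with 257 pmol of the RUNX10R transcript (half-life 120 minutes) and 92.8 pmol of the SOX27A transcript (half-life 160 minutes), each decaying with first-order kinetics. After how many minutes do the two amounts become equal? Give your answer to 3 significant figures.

Set 257·(1/2)^(t/120) = 92.8·(1/2)^(t/160).
Taking log₂: log₂(257/92.8) = t·(1/120 − 1/160).
log₂(2.7694) = 1.4696; 1/120 − 1/160 = 0.0020833.
t = 1.4696 / 0.0020833 ≈ 705.39 minutes.

705 minutes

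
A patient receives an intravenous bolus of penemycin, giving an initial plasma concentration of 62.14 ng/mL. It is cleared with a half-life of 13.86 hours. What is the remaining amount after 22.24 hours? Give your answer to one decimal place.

20.4 ng/mL

Number of half-lives: n = 22.24/13.86 ≈ 1.6046.
Remaining = 62.14 × (1/2)^1.6046 = 62.14 × 0.32882 ≈ 20.433 ng/mL.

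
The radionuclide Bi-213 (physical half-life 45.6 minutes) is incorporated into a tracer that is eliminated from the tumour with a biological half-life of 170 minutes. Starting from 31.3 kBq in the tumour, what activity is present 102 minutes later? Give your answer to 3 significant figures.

1/t_eff = 1/t_phys + 1/t_biol = 1/45.6 + 1/170 = 0.027812 per minute.
t_eff = 45.6 × 170 / (45.6 + 170) ≈ 35.955 minutes.
Remaining = 31.3 × (1/2)^(102/35.955) = 31.3 × (1/2)^2.8368 ≈ 4.381 kBq.

4.38 kBq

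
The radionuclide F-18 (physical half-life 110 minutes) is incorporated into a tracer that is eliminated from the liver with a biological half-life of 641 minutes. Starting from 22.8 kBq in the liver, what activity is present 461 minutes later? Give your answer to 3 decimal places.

0.758 kBq

1/t_eff = 1/t_phys + 1/t_biol = 1/110 + 1/641 = 0.010651 per minute.
t_eff = 110 × 641 / (110 + 641) ≈ 93.888 minutes.
Remaining = 22.8 × (1/2)^(461/93.888) = 22.8 × (1/2)^4.9101 ≈ 0.75831 kBq.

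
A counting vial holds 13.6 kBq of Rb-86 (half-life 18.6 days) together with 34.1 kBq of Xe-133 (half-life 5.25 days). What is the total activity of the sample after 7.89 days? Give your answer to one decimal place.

Rb-86: 13.6 × (1/2)^(7.89/18.6) = 13.6 × (1/2)^0.42419 ≈ 10.135 kBq.
Xe-133: 34.1 × (1/2)^(7.89/5.25) = 34.1 × (1/2)^1.5029 ≈ 12.032 kBq.
Total = 10.135 + 12.032 ≈ 22.168 kBq.

22.2 kBq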